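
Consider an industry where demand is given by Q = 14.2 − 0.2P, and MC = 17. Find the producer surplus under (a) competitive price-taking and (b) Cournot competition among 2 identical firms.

Competition: PS = 0; Cournot: PS = 129.6

Inverting demand: P = 71 − 5Q.
Competitive firms price at marginal cost: P = 17, giving Q = 10.8.
PS = (17 − 17)·10.8 = 0.
With 2 symmetric Cournot firms, each firm's FOC gives 71 − 15q = 17, so q = 3.6, Q = 2·3.6 = 7.2, and P = 35.
PS = (35 − 17)·7.2 = 129.6.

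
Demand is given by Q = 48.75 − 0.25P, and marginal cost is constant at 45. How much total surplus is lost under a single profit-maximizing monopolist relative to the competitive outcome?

DWL = 703.125

Inverting demand: P = 195 − 4Q.
Perfect competition: P = MC = 45, so 195 − 4Q = 45 and Q = 37.5.
The monopolist equates marginal revenue to marginal cost: 195 − 8Q = 45, so Q = 18.75. From demand, P = 120.
DWL is the triangle between Q = 18.75 and Q = 37.5: ½·(37.5 − 18.75)·(120 − 45) = 703.125.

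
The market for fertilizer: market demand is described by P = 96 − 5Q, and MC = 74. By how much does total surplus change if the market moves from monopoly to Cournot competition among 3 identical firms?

The monopolist equates marginal revenue to marginal cost: 96 − 10Q = 74, so Q = 2.2. From demand, P = 85.
CS = ½·(96 − 85)·2.2 = 12.1; PS = (85 − 74)·2.2 = 24.2; TS = 36.3.
Cournot with 3 identical firms: the symmetric best-response condition is 96 − 20q = 74. Each firm produces q = 1.1, total output Q = 3.3, price P = 79.5.
CS = ½·(96 − 79.5)·3.3 = 27.225; PS = (79.5 − 74)·3.3 = 18.15; TS = 45.375.
Change in total surplus: 45.375 − 36.3 = 9.075.

Total surplus rises by 9.075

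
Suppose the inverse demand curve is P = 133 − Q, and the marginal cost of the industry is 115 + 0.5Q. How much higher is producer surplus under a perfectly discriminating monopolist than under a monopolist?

A monopolist chooses Q where MR = MC. MR = 133 − 2Q; setting this equal to 115 + 0.5Q gives Q = 7.2 and P = 125.8.
PS = P·Q − VC(Q) = 125.8·7.2 − (115·7.2 + ½·0.5·7.2²) = 64.8.
A perfectly discriminating monopolist sells every unit with P(Q) ≥ MC(Q), so output equals the competitive quantity Q = 12. Each buyer pays their reservation price, so CS = 0 and the firm captures all surplus.
PS = ½·(133 − 115)·12 = 108.
Change in producer surplus: 108 − 64.8 = 43.2.

PS rises by 43.2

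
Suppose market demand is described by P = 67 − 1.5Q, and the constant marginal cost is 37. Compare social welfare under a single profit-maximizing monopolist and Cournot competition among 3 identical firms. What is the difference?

TS rises by 56.25

The monopolist equates marginal revenue to marginal cost: 67 − 3Q = 37, so Q = 10. From demand, P = 52.
CS = ½·(67 − 52)·10 = 75; PS = (52 − 37)·10 = 150; TS = 225.
In a 3-firm Cournot equilibrium, symmetry and the first-order condition give q = (67 − 37)/(6) = 5. So Q = 15 and P = 44.5.
CS = ½·(67 − 44.5)·15 = 168.75; PS = (44.5 − 37)·15 = 112.5; TS = 281.25.
Change in social welfare: 281.25 − 225 = 56.25.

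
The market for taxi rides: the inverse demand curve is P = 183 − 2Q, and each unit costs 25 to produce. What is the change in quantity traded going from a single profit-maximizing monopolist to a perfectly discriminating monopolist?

Monopoly sets MR = MC: 183 − 4Q = 25 ⇒ Q = 39.5, P = 183 − 2·39.5 = 104.
Under first-degree price discrimination the firm charges each unit its demand price and produces up to where P = MC, i.e. Q = 79. Consumer surplus is zero; producer surplus equals total surplus.
Change in quantity traded: 79 − 39.5 = 39.5.

Quantity traded rises by 39.5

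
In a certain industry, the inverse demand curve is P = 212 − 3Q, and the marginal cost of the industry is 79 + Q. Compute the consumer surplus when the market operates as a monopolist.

CS = 541.5

The monopolist equates marginal revenue to marginal cost: 212 − 6Q = 79 + Q, so Q = 19. From demand, P = 155.
CS = ½·(212 − 155)·19 = 541.5.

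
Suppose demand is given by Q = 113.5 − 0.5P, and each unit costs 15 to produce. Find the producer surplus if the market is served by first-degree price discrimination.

Inverting demand: P = 227 − 2Q.
A perfectly discriminating monopolist sells every unit with P(Q) ≥ MC(Q), so output equals the competitive quantity Q = 106. Each buyer pays their reservation price, so CS = 0 and the firm captures all surplus.
PS = ½·(227 − 15)·106 = 11236.

PS = 11236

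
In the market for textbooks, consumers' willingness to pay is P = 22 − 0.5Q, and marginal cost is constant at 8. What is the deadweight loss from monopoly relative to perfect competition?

Perfect competition: P = MC = 8, so 22 − 0.5Q = 8 and Q = 28.
A monopolist chooses Q where MR = MC. MR = 22 − Q; setting this equal to 8 gives Q = 14 and P = 15.
DWL is the triangle between Q = 14 and Q = 28: ½·(28 − 14)·(15 − 8) = 49.

DWL = 49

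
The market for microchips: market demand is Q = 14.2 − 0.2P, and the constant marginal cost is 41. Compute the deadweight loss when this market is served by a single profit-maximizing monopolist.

DWL = 22.5

Inverting demand: P = 71 − 5Q.
Under competition P = MC = 41, so Q = (71 − 41)/5 = 6.
The monopolist equates marginal revenue to marginal cost: 71 − 10Q = 41, so Q = 3. From demand, P = 56.
DWL is the triangle between Q = 3 and Q = 6: ½·(6 − 3)·(56 − 41) = 22.5.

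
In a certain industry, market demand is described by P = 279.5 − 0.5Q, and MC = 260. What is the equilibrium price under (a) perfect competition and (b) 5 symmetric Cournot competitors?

Competition: P = 260; Cournot: P = 263.25

Perfect competition: P = MC = 260, so 279.5 − 0.5Q = 260 and Q = 39.
With 5 symmetric Cournot firms, each firm's FOC gives 279.5 − 3q = 260, so q = 6.5, Q = 5·6.5 = 32.5, and P = 263.25.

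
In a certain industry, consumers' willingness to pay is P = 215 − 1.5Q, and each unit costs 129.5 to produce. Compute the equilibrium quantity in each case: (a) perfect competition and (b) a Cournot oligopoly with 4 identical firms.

Competition: Q = 57; Cournot: Q = 45.6

Competitive firms price at marginal cost: P = 129.5, giving Q = 57.
Cournot with 4 identical firms: the symmetric best-response condition is 215 − 7.5q = 129.5. Each firm produces q = 11.4, total output Q = 45.6, price P = 146.6.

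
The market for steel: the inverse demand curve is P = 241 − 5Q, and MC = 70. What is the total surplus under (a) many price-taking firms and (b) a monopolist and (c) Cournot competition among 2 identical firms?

Competition: TS = 2924.1; Monopoly: TS = 2193.075; Cournot: TS = 2599.2

Competitive firms price at marginal cost: P = 70, giving Q = 34.2.
CS = ½·(241 − 70)·34.2 = 2924.1; PS = (70 − 70)·34.2 = 0; TS = 2924.1.
The monopolist equates marginal revenue to marginal cost: 241 − 10Q = 70, so Q = 17.1. From demand, P = 155.5.
CS = ½·(241 − 155.5)·17.1 = 731.025; PS = (155.5 − 70)·17.1 = 1462.05; TS = 2193.075.
In a 2-firm Cournot equilibrium, symmetry and the first-order condition give q = (241 − 70)/(15) = 11.4. So Q = 22.8 and P = 127.
CS = ½·(241 − 127)·22.8 = 1299.6; PS = (127 − 70)·22.8 = 1299.6; TS = 2599.2.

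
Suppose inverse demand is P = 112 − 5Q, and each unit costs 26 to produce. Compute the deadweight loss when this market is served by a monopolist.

DWL = 184.9

Competitive firms price at marginal cost: P = 26, giving Q = 17.2.
Monopoly sets MR = MC: 112 − 10Q = 26 ⇒ Q = 8.6, P = 112 − 5·8.6 = 69.
DWL is the triangle between Q = 8.6 and Q = 17.2: ½·(17.2 − 8.6)·(69 − 26) = 184.9.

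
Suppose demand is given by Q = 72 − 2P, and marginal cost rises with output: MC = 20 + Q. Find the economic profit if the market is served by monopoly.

Inverting demand: P = 36 − 0.5Q.
Monopoly sets MR = MC: 36 − Q = 20 + Q ⇒ Q = 8, P = 36 − 0.5·8 = 32.
Profit = 32·8 − (20·8 + ½·1·8²) = 64.

Profit = 64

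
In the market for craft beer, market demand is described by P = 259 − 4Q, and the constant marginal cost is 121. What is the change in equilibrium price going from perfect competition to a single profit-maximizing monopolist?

P rises by 69

Perfect competition: P = MC = 121, so 259 − 4Q = 121 and Q = 34.5.
The monopolist equates marginal revenue to marginal cost: 259 − 8Q = 121, so Q = 17.25. From demand, P = 190.
Change in equilibrium price: 190 − 121 = 69.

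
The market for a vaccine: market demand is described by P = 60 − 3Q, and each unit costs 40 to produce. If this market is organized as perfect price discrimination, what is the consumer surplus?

Under first-degree price discrimination the firm charges each unit its demand price and produces up to where P = MC, i.e. Q = 20/3. Consumer surplus is zero; producer surplus equals total surplus.
CS = 0.

CS = 0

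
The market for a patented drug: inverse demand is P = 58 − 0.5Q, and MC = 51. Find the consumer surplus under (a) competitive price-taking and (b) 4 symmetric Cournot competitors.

Under competition P = MC = 51, so Q = (58 − 51)/0.5 = 14.
CS = ½·(58 − 51)·14 = 49.
In a 4-firm Cournot equilibrium, symmetry and the first-order condition give q = (58 − 51)/(2.5) = 2.8. So Q = 11.2 and P = 52.4.
CS = ½·(58 − 52.4)·11.2 = 31.36.

Competition: CS = 49; Cournot: CS = 31.36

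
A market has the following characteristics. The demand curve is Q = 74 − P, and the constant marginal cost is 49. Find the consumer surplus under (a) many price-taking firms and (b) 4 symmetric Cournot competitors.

Competition: CS = 312.5; Cournot: CS = 200

Inverting demand: P = 74 − Q.
Under competition P = MC = 49, so Q = (74 − 49)/1 = 25.
CS = ½·(74 − 49)·25 = 312.5.
In a 4-firm Cournot equilibrium, symmetry and the first-order condition give q = (74 − 49)/(5) = 5. So Q = 20 and P = 54.
CS = ½·(74 − 54)·20 = 200.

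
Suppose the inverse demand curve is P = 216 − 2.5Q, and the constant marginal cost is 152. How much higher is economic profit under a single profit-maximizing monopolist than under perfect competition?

Economic profit rises by 409.6

Perfect competition: P = MC = 152, so 216 − 2.5Q = 152 and Q = 25.6.
Profit = (152 − 152)·25.6 = 0.
Monopoly sets MR = MC: 216 − 5Q = 152 ⇒ Q = 12.8, P = 216 − 2.5·12.8 = 184.
Profit = (184 − 152)·12.8 = 409.6.
Change in economic profit: 409.6 − 0 = 409.6.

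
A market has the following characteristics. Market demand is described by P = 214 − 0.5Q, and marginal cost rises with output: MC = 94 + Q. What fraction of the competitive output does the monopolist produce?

Q_m/Q_c = 0.75

Monopoly sets MR = MC: 214 − Q = 94 + Q ⇒ Q = 60, P = 214 − 0.5·60 = 184.
Under competition P = MC: 214 − 0.5Q = 94 + Q ⇒ Q = 80, P = 174.
Ratio Q_m/Q_c = 60/80 = 0.75.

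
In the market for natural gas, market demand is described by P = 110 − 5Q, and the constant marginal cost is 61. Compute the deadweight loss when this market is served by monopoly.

Under competition P = MC = 61, so Q = (110 − 61)/5 = 9.8.
Monopoly sets MR = MC: 110 − 10Q = 61 ⇒ Q = 4.9, P = 110 − 5·4.9 = 85.5.
DWL is the triangle between Q = 4.9 and Q = 9.8: ½·(9.8 − 4.9)·(85.5 − 61) = 60.025.

DWL = 60.025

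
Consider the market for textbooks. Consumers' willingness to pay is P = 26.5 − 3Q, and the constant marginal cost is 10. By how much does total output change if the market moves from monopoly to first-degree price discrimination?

Q rises by 2.75

Monopoly sets MR = MC: 26.5 − 6Q = 10 ⇒ Q = 2.75, P = 26.5 − 3·2.75 = 18.25.
With perfect price discrimination, output is the efficient level Q = 5.5 (where demand meets MC), but every buyer pays their willingness to pay: CS = 0 and PS = total surplus.
Change in total output: 5.5 − 2.75 = 2.75.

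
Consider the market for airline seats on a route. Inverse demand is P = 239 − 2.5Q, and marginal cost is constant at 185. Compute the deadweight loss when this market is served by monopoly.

DWL = 145.8

Competitive firms price at marginal cost: P = 185, giving Q = 21.6.
Monopoly sets MR = MC: 239 − 5Q = 185 ⇒ Q = 10.8, P = 239 − 2.5·10.8 = 212.
DWL is the triangle between Q = 10.8 and Q = 21.6: ½·(21.6 − 10.8)·(212 − 185) = 145.8.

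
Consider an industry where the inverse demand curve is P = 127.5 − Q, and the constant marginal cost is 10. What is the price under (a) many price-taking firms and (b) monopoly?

Competitive firms price at marginal cost: P = 10, giving Q = 117.5.
The monopolist equates marginal revenue to marginal cost: 127.5 − 2Q = 10, so Q = 58.75. From demand, P = 68.75.

Competition: P = 10; Monopoly: P = 68.75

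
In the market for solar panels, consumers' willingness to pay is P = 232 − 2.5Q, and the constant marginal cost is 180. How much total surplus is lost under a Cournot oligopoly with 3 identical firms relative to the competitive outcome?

Competitive firms price at marginal cost: P = 180, giving Q = 20.8.
Cournot with 3 identical firms: the symmetric best-response condition is 232 − 10q = 180. Each firm produces q = 5.2, total output Q = 15.6, price P = 193.
DWL is the triangle between Q = 15.6 and Q = 20.8: ½·(20.8 − 15.6)·(193 − 180) = 33.8.

DWL = 33.8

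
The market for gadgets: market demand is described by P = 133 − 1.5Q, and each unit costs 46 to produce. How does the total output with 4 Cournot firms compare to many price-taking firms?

Cournot: Q = 46.4; Competition: Q = 58

With 4 symmetric Cournot firms, each firm's FOC gives 133 − 7.5q = 46, so q = 11.6, Q = 4·11.6 = 46.4, and P = 63.4.
Competitive firms price at marginal cost: P = 46, giving Q = 58.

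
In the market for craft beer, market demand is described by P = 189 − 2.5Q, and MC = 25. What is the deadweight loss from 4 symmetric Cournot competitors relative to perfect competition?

Competitive firms price at marginal cost: P = 25, giving Q = 65.6.
With 4 symmetric Cournot firms, each firm's FOC gives 189 − 12.5q = 25, so q = 13.12, Q = 4·13.12 = 52.48, and P = 57.8.
DWL is the triangle between Q = 52.48 and Q = 65.6: ½·(65.6 − 52.48)·(57.8 − 25) = 215.168.

DWL = 215.168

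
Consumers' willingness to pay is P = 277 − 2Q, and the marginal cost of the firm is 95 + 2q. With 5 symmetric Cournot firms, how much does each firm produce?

In a 5-firm Cournot equilibrium, symmetry and the first-order condition give q = (277 − 95)/(14) = 13. So Q = 65 and P = 147.

q_i = 13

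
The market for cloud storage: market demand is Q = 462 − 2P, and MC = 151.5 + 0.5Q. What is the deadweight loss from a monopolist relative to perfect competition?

DWL = 351.125

Inverting demand: P = 231 − 0.5Q.
Under competition P = MC: 231 − 0.5Q = 151.5 + 0.5Q ⇒ Q = 79.5, P = 191.25.
A monopolist chooses Q where MR = MC. MR = 231 − Q; setting this equal to 151.5 + 0.5Q gives Q = 53 and P = 204.5.
CS = ½·(231 − 191.25)·79.5 = 25281/16; PS = (191.25·79.5 − 151.5·79.5 − ½·0.5·79.5²) = 25281/16; TS = 3160.125.
CS = ½·(231 − 204.5)·53 = 702.25; PS = (204.5·53 − 151.5·53 − ½·0.5·53²) = 2106.75; TS = 2809.
DWL = 3160.125 − 2809 = 351.125.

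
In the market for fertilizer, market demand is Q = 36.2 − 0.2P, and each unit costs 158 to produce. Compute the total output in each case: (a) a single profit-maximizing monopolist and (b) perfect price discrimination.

Inverting demand: P = 181 − 5Q.
Monopoly sets MR = MC: 181 − 10Q = 158 ⇒ Q = 2.3, P = 181 − 5·2.3 = 169.5.
With perfect price discrimination, output is the efficient level Q = 4.6 (where demand meets MC), but every buyer pays their willingness to pay: CS = 0 and PS = total surplus.

Monopoly: Q = 2.3; Perfect PD: Q = 4.6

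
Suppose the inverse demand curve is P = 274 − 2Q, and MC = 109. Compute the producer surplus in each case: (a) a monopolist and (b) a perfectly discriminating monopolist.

A monopolist chooses Q where MR = MC. MR = 274 − 4Q; setting this equal to 109 gives Q = 41.25 and P = 191.5.
PS = (191.5 − 109)·41.25 = 3403.125.
A perfectly discriminating monopolist sells every unit with P(Q) ≥ MC(Q), so output equals the competitive quantity Q = 82.5. Each buyer pays their reservation price, so CS = 0 and the firm captures all surplus.
PS = ½·(274 − 109)·82.5 = 6806.25.

Monopoly: PS = 3403.125; Perfect PD: PS = 6806.25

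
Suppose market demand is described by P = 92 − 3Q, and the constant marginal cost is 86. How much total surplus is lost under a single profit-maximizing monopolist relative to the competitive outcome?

DWL = 1.5

Competitive firms price at marginal cost: P = 86, giving Q = 2.
The monopolist equates marginal revenue to marginal cost: 92 − 6Q = 86, so Q = 1. From demand, P = 89.
DWL is the triangle between Q = 1 and Q = 2: ½·(2 − 1)·(89 − 86) = 1.5.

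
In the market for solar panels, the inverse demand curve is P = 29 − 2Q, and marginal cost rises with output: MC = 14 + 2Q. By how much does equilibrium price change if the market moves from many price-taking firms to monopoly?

Competitive equilibrium sets price equal to marginal cost: 29 − 2Q = 14 + 2Q, so Q = 3.75 and P = 21.5.
A monopolist chooses Q where MR = MC. MR = 29 − 4Q; setting this equal to 14 + 2Q gives Q = 2.5 and P = 24.
Change in equilibrium price: 24 − 21.5 = 2.5.

Equilibrium price rises by 2.5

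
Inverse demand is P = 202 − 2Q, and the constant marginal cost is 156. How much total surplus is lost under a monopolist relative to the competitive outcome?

DWL = 132.25

Perfect competition: P = MC = 156, so 202 − 2Q = 156 and Q = 23.
The monopolist equates marginal revenue to marginal cost: 202 − 4Q = 156, so Q = 11.5. From demand, P = 179.
DWL is the triangle between Q = 11.5 and Q = 23: ½·(23 − 11.5)·(179 − 156) = 132.25.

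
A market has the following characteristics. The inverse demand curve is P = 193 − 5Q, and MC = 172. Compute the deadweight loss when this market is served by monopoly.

Perfect competition: P = MC = 172, so 193 − 5Q = 172 and Q = 4.2.
A monopolist chooses Q where MR = MC. MR = 193 − 10Q; setting this equal to 172 gives Q = 2.1 and P = 182.5.
DWL is the triangle between Q = 2.1 and Q = 4.2: ½·(4.2 − 2.1)·(182.5 − 172) = 11.025.

DWL = 11.025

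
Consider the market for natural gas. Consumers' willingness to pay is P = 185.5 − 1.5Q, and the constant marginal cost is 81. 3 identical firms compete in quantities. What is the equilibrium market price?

P = 107.125

Cournot with 3 identical firms: the symmetric best-response condition is 185.5 − 6q = 81. Each firm produces q = 209/12, total output Q = 52.25, price P = 107.125.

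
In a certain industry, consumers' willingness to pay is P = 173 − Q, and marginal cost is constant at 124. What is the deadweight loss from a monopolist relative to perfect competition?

Under competition P = MC = 124, so Q = (173 − 124)/1 = 49.
A monopolist chooses Q where MR = MC. MR = 173 − 2Q; setting this equal to 124 gives Q = 24.5 and P = 148.5.
DWL is the triangle between Q = 24.5 and Q = 49: ½·(49 − 24.5)·(148.5 − 124) = 300.125.

DWL = 300.125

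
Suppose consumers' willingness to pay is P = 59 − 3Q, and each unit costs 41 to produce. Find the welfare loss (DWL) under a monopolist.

DWL = 13.5

Under competition P = MC = 41, so Q = (59 − 41)/3 = 6.
The monopolist equates marginal revenue to marginal cost: 59 − 6Q = 41, so Q = 3. From demand, P = 50.
DWL is the triangle between Q = 3 and Q = 6: ½·(6 − 3)·(50 − 41) = 13.5.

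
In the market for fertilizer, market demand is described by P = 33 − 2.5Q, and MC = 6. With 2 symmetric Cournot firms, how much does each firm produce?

q_i = 3.6

With 2 symmetric Cournot firms, each firm's FOC gives 33 − 7.5q = 6, so q = 3.6, Q = 2·3.6 = 7.2, and P = 15.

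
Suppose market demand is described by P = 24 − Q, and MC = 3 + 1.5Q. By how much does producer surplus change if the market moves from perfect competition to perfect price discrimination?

Under competition P = MC: 24 − Q = 3 + 1.5Q ⇒ Q = 8.4, P = 15.6.
PS = P·Q − VC(Q) = 15.6·8.4 − (3·8.4 + ½·1.5·8.4²) = 52.92.
With perfect price discrimination, output is the efficient level Q = 8.4 (where demand meets MC), but every buyer pays their willingness to pay: CS = 0 and PS = total surplus.
PS = ½·(24 − 3)·8.4 = 88.2.
Change in producer surplus: 88.2 − 52.92 = 35.28.

PS rises by 35.28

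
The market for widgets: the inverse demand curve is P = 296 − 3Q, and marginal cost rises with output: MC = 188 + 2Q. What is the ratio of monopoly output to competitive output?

Q_m/Q_c = 0.625

A monopolist chooses Q where MR = MC. MR = 296 − 6Q; setting this equal to 188 + 2Q gives Q = 13.5 and P = 255.5.
Competitive equilibrium sets price equal to marginal cost: 296 − 3Q = 188 + 2Q, so Q = 21.6 and P = 231.2.
Ratio Q_m/Q_c = 13.5/21.6 = 0.625.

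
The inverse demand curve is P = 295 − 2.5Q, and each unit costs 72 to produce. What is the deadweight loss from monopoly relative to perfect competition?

DWL = 2486.45

Perfect competition: P = MC = 72, so 295 − 2.5Q = 72 and Q = 89.2.
The monopolist equates marginal revenue to marginal cost: 295 − 5Q = 72, so Q = 44.6. From demand, P = 183.5.
DWL is the triangle between Q = 44.6 and Q = 89.2: ½·(89.2 − 44.6)·(183.5 − 72) = 2486.45.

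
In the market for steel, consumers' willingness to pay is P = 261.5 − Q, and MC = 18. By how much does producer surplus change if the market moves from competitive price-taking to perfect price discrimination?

Producer surplus rises by 29646.125

Competitive firms price at marginal cost: P = 18, giving Q = 243.5.
PS = (18 − 18)·243.5 = 0.
Under first-degree price discrimination the firm charges each unit its demand price and produces up to where P = MC, i.e. Q = 243.5. Consumer surplus is zero; producer surplus equals total surplus.
PS = ½·(261.5 − 18)·243.5 = 29646.125.
Change in producer surplus: 29646.125 − 0 = 29646.125.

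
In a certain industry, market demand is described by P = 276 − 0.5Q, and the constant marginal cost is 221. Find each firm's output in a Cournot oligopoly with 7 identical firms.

Cournot with 7 identical firms: the symmetric best-response condition is 276 − 4q = 221. Each firm produces q = 13.75, total output Q = 96.25, price P = 227.875.

q_i = 13.75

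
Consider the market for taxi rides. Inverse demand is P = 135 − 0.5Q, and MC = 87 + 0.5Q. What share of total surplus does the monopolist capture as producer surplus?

Monopoly sets MR = MC: 135 − Q = 87 + 0.5Q ⇒ Q = 32, P = 135 − 0.5·32 = 119.
CS = ½·(135 − 119)·32 = 256.
PS = P·Q − VC(Q) = 119·32 − (87·32 + ½·0.5·32²) = 768.
Share captured = PS/TS = 768/1024 = 0.75.

PS/TS = 0.75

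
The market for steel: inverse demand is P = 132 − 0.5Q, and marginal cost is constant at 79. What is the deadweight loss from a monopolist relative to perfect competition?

Perfect competition: P = MC = 79, so 132 − 0.5Q = 79 and Q = 106.
A monopolist chooses Q where MR = MC. MR = 132 − Q; setting this equal to 79 gives Q = 53 and P = 105.5.
DWL is the triangle between Q = 53 and Q = 106: ½·(106 − 53)·(105.5 − 79) = 702.25.

DWL = 702.25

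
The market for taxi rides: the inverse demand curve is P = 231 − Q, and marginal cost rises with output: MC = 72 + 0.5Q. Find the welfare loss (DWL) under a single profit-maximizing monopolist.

DWL = 1348.32

Competitive equilibrium sets price equal to marginal cost: 231 − Q = 72 + 0.5Q, so Q = 106 and P = 125.
The monopolist equates marginal revenue to marginal cost: 231 − 2Q = 72 + 0.5Q, so Q = 63.6. From demand, P = 167.4.
CS = ½·(231 − 125)·106 = 5618; PS = (125·106 − 72·106 − ½·0.5·106²) = 2809; TS = 8427.
CS = ½·(231 − 167.4)·63.6 = 2022.48; PS = (167.4·63.6 − 72·63.6 − ½·0.5·63.6²) = 5056.2; TS = 7078.68.
DWL = 8427 − 7078.68 = 1348.32.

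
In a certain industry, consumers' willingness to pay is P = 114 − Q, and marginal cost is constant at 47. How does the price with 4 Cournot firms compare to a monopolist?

Cournot with 4 identical firms: the symmetric best-response condition is 114 − 5q = 47. Each firm produces q = 13.4, total output Q = 53.6, price P = 60.4.
The monopolist equates marginal revenue to marginal cost: 114 − 2Q = 47, so Q = 33.5. From demand, P = 80.5.

Cournot: P = 60.4; Monopoly: P = 80.5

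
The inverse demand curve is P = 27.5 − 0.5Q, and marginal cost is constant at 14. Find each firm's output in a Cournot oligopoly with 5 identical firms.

q_i = 4.5

Cournot with 5 identical firms: the symmetric best-response condition is 27.5 − 3q = 14. Each firm produces q = 4.5, total output Q = 22.5, price P = 16.25.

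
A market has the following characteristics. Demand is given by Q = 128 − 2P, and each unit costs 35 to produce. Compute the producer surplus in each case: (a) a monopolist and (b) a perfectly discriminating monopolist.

Inverting demand: P = 64 − 0.5Q.
Monopoly sets MR = MC: 64 − Q = 35 ⇒ Q = 29, P = 64 − 0.5·29 = 49.5.
PS = (49.5 − 35)·29 = 420.5.
Under first-degree price discrimination the firm charges each unit its demand price and produces up to where P = MC, i.e. Q = 58. Consumer surplus is zero; producer surplus equals total surplus.
PS = ½·(64 − 35)·58 = 841.

Monopoly: PS = 420.5; Perfect PD: PS = 841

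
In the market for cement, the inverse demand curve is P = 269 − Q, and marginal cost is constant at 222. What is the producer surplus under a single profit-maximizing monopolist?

PS = 552.25

Monopoly sets MR = MC: 269 − 2Q = 222 ⇒ Q = 23.5, P = 269 − 23.5 = 245.5.
PS = (245.5 − 222)·23.5 = 552.25.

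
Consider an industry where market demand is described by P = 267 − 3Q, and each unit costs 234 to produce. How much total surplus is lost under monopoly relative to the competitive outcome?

Under competition P = MC = 234, so Q = (267 − 234)/3 = 11.
A monopolist chooses Q where MR = MC. MR = 267 − 6Q; setting this equal to 234 gives Q = 5.5 and P = 250.5.
DWL is the triangle between Q = 5.5 and Q = 11: ½·(11 − 5.5)·(250.5 − 234) = 45.375.

DWL = 45.375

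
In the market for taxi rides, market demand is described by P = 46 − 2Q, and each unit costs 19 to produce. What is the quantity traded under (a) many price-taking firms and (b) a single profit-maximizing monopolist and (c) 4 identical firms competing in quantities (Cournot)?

Perfect competition: P = MC = 19, so 46 − 2Q = 19 and Q = 13.5.
The monopolist equates marginal revenue to marginal cost: 46 − 4Q = 19, so Q = 6.75. From demand, P = 32.5.
In a 4-firm Cournot equilibrium, symmetry and the first-order condition give q = (46 − 19)/(10) = 2.7. So Q = 10.8 and P = 24.4.

Competition: Q = 13.5; Monopoly: Q = 6.75; Cournot: Q = 10.8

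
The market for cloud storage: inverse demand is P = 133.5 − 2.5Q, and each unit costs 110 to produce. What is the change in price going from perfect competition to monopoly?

Price rises by 11.75

Perfect competition: P = MC = 110, so 133.5 − 2.5Q = 110 and Q = 9.4.
The monopolist equates marginal revenue to marginal cost: 133.5 − 5Q = 110, so Q = 4.7. From demand, P = 121.75.
Change in price: 121.75 − 110 = 11.75.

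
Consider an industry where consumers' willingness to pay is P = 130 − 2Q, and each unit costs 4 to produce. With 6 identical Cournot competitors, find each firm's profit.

In a 6-firm Cournot equilibrium, symmetry and the first-order condition give q = (130 − 4)/(14) = 9. So Q = 54 and P = 22.
Each firm's profit = (22 − 4)·9 = 162.

π_i = 162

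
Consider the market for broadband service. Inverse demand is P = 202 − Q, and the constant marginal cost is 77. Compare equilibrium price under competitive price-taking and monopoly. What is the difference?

Competitive firms price at marginal cost: P = 77, giving Q = 125.
Monopoly sets MR = MC: 202 − 2Q = 77 ⇒ Q = 62.5, P = 202 − 62.5 = 139.5.
Change in equilibrium price: 139.5 − 77 = 62.5.

P rises by 62.5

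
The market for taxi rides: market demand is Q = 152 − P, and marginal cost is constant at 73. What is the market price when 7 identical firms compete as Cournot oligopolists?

P = 82.875

Inverting demand: P = 152 − Q.
With 7 symmetric Cournot firms, each firm's FOC gives 152 − 8q = 73, so q = 9.875, Q = 7·9.875 = 69.125, and P = 82.875.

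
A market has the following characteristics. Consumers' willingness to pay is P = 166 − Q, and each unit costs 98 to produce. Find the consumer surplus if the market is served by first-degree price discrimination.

CS = 0

A perfectly discriminating monopolist sells every unit with P(Q) ≥ MC(Q), so output equals the competitive quantity Q = 68. Each buyer pays their reservation price, so CS = 0 and the firm captures all surplus.
CS = 0.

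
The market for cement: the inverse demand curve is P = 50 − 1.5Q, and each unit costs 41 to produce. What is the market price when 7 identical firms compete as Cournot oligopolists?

P = 42.125

Cournot with 7 identical firms: the symmetric best-response condition is 50 − 12q = 41. Each firm produces q = 0.75, total output Q = 5.25, price P = 42.125.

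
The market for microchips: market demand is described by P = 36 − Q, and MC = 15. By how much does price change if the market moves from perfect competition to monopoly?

Under competition P = MC = 15, so Q = (36 − 15)/1 = 21.
Monopoly sets MR = MC: 36 − 2Q = 15 ⇒ Q = 10.5, P = 36 − 10.5 = 25.5.
Change in price: 25.5 − 15 = 10.5.

P rises by 10.5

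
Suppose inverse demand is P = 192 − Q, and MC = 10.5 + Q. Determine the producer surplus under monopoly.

The monopolist equates marginal revenue to marginal cost: 192 − 2Q = 10.5 + Q, so Q = 60.5. From demand, P = 131.5.
PS = P·Q − VC(Q) = 131.5·60.5 − (10.5·60.5 + ½·1·60.5²) = 5490.375.

PS = 5490.375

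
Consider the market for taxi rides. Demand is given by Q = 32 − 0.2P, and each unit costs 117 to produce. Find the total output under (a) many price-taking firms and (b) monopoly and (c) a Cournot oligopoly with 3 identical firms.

Inverting demand: P = 160 − 5Q.
Under competition P = MC = 117, so Q = (160 − 117)/5 = 8.6.
The monopolist equates marginal revenue to marginal cost: 160 − 10Q = 117, so Q = 4.3. From demand, P = 138.5.
In a 3-firm Cournot equilibrium, symmetry and the first-order condition give q = (160 − 117)/(20) = 2.15. So Q = 6.45 and P = 127.75.

Competition: Q = 8.6; Monopoly: Q = 4.3; Cournot: Q = 6.45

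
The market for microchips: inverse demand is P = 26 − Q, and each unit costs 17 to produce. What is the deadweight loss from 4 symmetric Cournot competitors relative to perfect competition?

DWL = 1.62

Perfect competition: P = MC = 17, so 26 − Q = 17 and Q = 9.
In a 4-firm Cournot equilibrium, symmetry and the first-order condition give q = (26 − 17)/(5) = 1.8. So Q = 7.2 and P = 18.8.
DWL is the triangle between Q = 7.2 and Q = 9: ½·(9 − 7.2)·(18.8 − 17) = 1.62.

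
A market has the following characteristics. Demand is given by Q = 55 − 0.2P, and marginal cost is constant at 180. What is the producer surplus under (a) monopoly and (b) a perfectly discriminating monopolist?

Monopoly: PS = 451.25; Perfect PD: PS = 902.5

Inverting demand: P = 275 − 5Q.
A monopolist chooses Q where MR = MC. MR = 275 − 10Q; setting this equal to 180 gives Q = 9.5 and P = 227.5.
PS = (227.5 − 180)·9.5 = 451.25.
Under first-degree price discrimination the firm charges each unit its demand price and produces up to where P = MC, i.e. Q = 19. Consumer surplus is zero; producer surplus equals total surplus.
PS = ½·(275 − 180)·19 = 902.5.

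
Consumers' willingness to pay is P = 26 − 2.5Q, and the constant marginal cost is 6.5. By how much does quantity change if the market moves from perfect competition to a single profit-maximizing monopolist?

Q falls by 3.9

Perfect competition: P = MC = 6.5, so 26 − 2.5Q = 6.5 and Q = 7.8.
The monopolist equates marginal revenue to marginal cost: 26 − 5Q = 6.5, so Q = 3.9. From demand, P = 16.25.
Change in quantity: 3.9 − 7.8 = −3.9.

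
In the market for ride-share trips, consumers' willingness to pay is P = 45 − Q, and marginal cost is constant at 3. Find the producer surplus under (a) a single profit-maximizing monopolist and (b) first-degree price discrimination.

Monopoly sets MR = MC: 45 − 2Q = 3 ⇒ Q = 21, P = 45 − 21 = 24.
PS = (24 − 3)·21 = 441.
Under first-degree price discrimination the firm charges each unit its demand price and produces up to where P = MC, i.e. Q = 42. Consumer surplus is zero; producer surplus equals total surplus.
PS = ½·(45 − 3)·42 = 882.

Monopoly: PS = 441; Perfect PD: PS = 882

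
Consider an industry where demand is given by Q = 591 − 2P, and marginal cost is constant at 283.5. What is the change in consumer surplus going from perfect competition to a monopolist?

CS falls by 108

Inverting demand: P = 295.5 − 0.5Q.
Perfect competition: P = MC = 283.5, so 295.5 − 0.5Q = 283.5 and Q = 24.
CS = ½·(295.5 − 283.5)·24 = 144.
Monopoly sets MR = MC: 295.5 − Q = 283.5 ⇒ Q = 12, P = 295.5 − 0.5·12 = 289.5.
CS = ½·(295.5 − 289.5)·12 = 36.
Change in consumer surplus: 36 − 144 = −108.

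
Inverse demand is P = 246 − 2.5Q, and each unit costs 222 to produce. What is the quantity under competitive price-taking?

Q = 9.6

Competitive firms price at marginal cost: P = 222, giving Q = 9.6.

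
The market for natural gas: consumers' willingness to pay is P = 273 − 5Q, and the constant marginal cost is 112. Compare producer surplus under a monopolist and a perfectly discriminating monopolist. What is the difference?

Producer surplus rises by 1296.05

A monopolist chooses Q where MR = MC. MR = 273 − 10Q; setting this equal to 112 gives Q = 16.1 and P = 192.5.
PS = (192.5 − 112)·16.1 = 1296.05.
A perfectly discriminating monopolist sells every unit with P(Q) ≥ MC(Q), so output equals the competitive quantity Q = 32.2. Each buyer pays their reservation price, so CS = 0 and the firm captures all surplus.
PS = ½·(273 − 112)·32.2 = 2592.1.
Change in producer surplus: 2592.1 − 1296.05 = 1296.05.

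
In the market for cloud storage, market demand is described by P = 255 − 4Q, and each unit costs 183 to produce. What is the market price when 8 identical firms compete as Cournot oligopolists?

With 8 symmetric Cournot firms, each firm's FOC gives 255 − 36q = 183, so q = 2, Q = 8·2 = 16, and P = 191.

P = 191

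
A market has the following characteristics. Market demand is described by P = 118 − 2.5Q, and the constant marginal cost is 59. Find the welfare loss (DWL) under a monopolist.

Competitive firms price at marginal cost: P = 59, giving Q = 23.6.
The monopolist equates marginal revenue to marginal cost: 118 − 5Q = 59, so Q = 11.8. From demand, P = 88.5.
DWL is the triangle between Q = 11.8 and Q = 23.6: ½·(23.6 − 11.8)·(88.5 − 59) = 174.05.

DWL = 174.05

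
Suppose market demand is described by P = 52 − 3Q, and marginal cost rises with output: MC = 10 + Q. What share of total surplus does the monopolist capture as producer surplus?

Monopoly sets MR = MC: 52 − 6Q = 10 + Q ⇒ Q = 6, P = 52 − 3·6 = 34.
CS = ½·(52 − 34)·6 = 54.
PS = P·Q − VC(Q) = 34·6 − (10·6 + ½·1·6²) = 126.
Share captured = PS/TS = 126/180 = 0.7.

PS/TS = 0.7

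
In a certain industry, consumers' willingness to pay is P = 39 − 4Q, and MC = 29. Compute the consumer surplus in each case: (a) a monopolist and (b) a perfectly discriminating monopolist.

Monopoly: CS = 3.125; Perfect PD: CS = 0

The monopolist equates marginal revenue to marginal cost: 39 − 8Q = 29, so Q = 1.25. From demand, P = 34.
CS = ½·(39 − 34)·1.25 = 3.125.
Under first-degree price discrimination the firm charges each unit its demand price and produces up to where P = MC, i.e. Q = 2.5. Consumer surplus is zero; producer surplus equals total surplus.
CS = 0.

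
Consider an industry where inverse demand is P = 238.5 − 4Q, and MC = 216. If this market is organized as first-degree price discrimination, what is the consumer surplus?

Under first-degree price discrimination the firm charges each unit its demand price and produces up to where P = MC, i.e. Q = 5.625. Consumer surplus is zero; producer surplus equals total surplus.
CS = 0.

CS = 0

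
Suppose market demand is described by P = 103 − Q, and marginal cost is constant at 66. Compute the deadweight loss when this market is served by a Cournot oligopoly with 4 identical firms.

DWL = 27.38

Under competition P = MC = 66, so Q = (103 − 66)/1 = 37.
Cournot with 4 identical firms: the symmetric best-response condition is 103 − 5q = 66. Each firm produces q = 7.4, total output Q = 29.6, price P = 73.4.
DWL is the triangle between Q = 29.6 and Q = 37: ½·(37 − 29.6)·(73.4 − 66) = 27.38.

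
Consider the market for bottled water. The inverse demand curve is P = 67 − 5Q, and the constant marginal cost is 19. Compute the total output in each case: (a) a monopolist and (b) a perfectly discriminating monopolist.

Monopoly: Q = 4.8; Perfect PD: Q = 9.6

A monopolist chooses Q where MR = MC. MR = 67 − 10Q; setting this equal to 19 gives Q = 4.8 and P = 43.
A perfectly discriminating monopolist sells every unit with P(Q) ≥ MC(Q), so output equals the competitive quantity Q = 9.6. Each buyer pays their reservation price, so CS = 0 and the firm captures all surplus.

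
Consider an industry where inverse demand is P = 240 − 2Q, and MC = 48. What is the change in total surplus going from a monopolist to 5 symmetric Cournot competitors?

The monopolist equates marginal revenue to marginal cost: 240 − 4Q = 48, so Q = 48. From demand, P = 144.
CS = ½·(240 − 144)·48 = 2304; PS = (144 − 48)·48 = 4608; TS = 6912.
Cournot with 5 identical firms: the symmetric best-response condition is 240 − 12q = 48. Each firm produces q = 16, total output Q = 80, price P = 80.
CS = ½·(240 − 80)·80 = 6400; PS = (80 − 48)·80 = 2560; TS = 8960.
Change in total surplus: 8960 − 6912 = 2048.

Total surplus rises by 2048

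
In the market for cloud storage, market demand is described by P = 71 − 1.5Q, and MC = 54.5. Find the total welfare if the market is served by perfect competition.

TS = 90.75

Under competition P = MC = 54.5, so Q = (71 − 54.5)/1.5 = 11.
CS = ½·(71 − 54.5)·11 = 90.75; PS = (54.5 − 54.5)·11 = 0; TS = 90.75.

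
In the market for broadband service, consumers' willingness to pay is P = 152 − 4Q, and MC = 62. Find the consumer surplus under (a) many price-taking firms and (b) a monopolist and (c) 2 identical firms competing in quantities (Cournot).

Competition: CS = 1012.5; Monopoly: CS = 253.125; Cournot: CS = 450

Competitive firms price at marginal cost: P = 62, giving Q = 22.5.
CS = ½·(152 − 62)·22.5 = 1012.5.
The monopolist equates marginal revenue to marginal cost: 152 − 8Q = 62, so Q = 11.25. From demand, P = 107.
CS = ½·(152 − 107)·11.25 = 253.125.
In a 2-firm Cournot equilibrium, symmetry and the first-order condition give q = (152 − 62)/(12) = 7.5. So Q = 15 and P = 92.
CS = ½·(152 − 92)·15 = 450.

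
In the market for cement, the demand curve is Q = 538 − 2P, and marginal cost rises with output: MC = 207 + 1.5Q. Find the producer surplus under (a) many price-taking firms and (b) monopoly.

Competition: PS = 720.75; Monopoly: PS = 768.8

Inverting demand: P = 269 − 0.5Q.
Competitive equilibrium sets price equal to marginal cost: 269 − 0.5Q = 207 + 1.5Q, so Q = 31 and P = 253.5.
PS = P·Q − VC(Q) = 253.5·31 − (207·31 + ½·1.5·31²) = 720.75.
A monopolist chooses Q where MR = MC. MR = 269 − Q; setting this equal to 207 + 1.5Q gives Q = 24.8 and P = 256.6.
PS = P·Q − VC(Q) = 256.6·24.8 − (207·24.8 + ½·1.5·24.8²) = 768.8.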